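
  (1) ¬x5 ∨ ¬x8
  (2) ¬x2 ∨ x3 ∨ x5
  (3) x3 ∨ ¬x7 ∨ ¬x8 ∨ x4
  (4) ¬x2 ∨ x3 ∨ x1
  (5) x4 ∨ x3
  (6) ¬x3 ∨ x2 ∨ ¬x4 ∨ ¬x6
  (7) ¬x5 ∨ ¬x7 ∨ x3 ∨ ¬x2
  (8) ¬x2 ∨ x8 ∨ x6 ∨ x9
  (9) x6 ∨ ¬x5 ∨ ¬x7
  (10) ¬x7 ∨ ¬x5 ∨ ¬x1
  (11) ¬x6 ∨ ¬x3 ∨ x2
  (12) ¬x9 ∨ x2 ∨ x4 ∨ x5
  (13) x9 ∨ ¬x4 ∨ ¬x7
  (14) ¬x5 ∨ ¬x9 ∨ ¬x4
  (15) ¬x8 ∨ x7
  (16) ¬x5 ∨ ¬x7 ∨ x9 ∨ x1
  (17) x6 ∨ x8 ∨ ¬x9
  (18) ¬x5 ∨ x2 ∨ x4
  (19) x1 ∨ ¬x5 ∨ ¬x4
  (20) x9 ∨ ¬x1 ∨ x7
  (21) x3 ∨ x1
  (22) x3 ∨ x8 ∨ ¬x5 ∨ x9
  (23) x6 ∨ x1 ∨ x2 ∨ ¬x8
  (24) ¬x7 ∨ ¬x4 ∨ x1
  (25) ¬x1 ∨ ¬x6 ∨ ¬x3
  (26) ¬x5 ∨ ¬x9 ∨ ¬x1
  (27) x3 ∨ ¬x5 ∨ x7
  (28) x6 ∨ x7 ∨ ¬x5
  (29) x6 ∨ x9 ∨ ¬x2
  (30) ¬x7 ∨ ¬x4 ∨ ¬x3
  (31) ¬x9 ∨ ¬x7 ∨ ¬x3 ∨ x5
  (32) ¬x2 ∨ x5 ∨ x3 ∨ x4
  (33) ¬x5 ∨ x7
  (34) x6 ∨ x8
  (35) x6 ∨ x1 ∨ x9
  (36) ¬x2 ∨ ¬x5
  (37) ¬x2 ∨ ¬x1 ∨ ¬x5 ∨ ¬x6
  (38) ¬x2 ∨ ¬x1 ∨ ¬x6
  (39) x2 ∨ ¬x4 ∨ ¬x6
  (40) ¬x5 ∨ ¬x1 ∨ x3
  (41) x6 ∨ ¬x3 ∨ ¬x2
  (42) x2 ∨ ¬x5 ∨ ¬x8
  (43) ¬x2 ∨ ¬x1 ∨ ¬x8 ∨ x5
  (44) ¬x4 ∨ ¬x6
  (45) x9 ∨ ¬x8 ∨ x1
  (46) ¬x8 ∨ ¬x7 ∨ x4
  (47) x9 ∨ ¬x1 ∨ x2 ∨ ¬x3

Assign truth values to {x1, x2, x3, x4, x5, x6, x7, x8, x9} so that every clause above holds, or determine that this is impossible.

x1=False; x2=True; x3=True; x4=False; x5=False; x6=True; x7=False; x8=False; x9=False

Suppose x5 = False.
Suppose x2 = True.
From the singleton clause (x3), x3 = True.
From the singleton clause (x6), x6 = True.
From the singleton clause (¬x1), x1 = False.
From the singleton clause (¬x4), x4 = False.
Suppose x8 = False.
Suppose x9 = False.
Every clause is now satisfied; x7 is unconstrained.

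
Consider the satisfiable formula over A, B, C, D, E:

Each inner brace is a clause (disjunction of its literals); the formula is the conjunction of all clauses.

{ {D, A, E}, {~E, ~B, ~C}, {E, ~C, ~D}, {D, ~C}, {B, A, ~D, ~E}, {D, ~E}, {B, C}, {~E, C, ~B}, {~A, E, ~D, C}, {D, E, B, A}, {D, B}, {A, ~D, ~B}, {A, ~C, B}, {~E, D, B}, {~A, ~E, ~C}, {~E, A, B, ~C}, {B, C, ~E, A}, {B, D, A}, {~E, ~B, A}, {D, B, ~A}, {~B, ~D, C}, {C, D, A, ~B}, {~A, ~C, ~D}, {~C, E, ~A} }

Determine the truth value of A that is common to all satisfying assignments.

True

Suppose A = 0.
Case D = 1:
From the singleton clause (~B), B = 0.
From the singleton clause (~E), E = 0.
From the singleton clause (~C), C = 0.
But (C) is also a unit clause — contradiction.
That branch fails; take D = 0 instead.
From the singleton clause (E), E = 1.
But (~E) is also a unit clause — contradiction.
Both values of D lead to a conflict.
So every satisfying assignment has A = True.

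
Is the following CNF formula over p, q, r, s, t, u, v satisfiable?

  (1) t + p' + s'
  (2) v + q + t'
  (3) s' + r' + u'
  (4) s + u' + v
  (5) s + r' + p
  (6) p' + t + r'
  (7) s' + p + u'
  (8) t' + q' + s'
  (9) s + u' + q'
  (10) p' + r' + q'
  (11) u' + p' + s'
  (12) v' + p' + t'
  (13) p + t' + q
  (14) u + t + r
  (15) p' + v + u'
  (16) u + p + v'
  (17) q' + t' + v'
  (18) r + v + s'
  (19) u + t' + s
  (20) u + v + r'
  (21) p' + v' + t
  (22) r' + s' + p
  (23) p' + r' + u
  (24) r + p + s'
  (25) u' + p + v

Yes, satisfiable

Try t = 0.
Try p = 0.
Try s = 0.
From the singleton clause (r'), r = 0.
From the singleton clause (u), u = 1.
From the singleton clause (v), v = 1.
From the singleton clause (q'), q = 0.
This assignment satisfies each clause.
A satisfying assignment: p=0, q=0, r=0, s=0, t=0, u=1, v=1.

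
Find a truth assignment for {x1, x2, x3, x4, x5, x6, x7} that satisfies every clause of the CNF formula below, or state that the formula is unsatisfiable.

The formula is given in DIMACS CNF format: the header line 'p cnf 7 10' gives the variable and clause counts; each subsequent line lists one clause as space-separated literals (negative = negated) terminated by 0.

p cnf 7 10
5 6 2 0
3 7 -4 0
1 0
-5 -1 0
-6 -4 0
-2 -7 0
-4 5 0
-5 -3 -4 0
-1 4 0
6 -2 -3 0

UNSATISFIABLE

The clause (x1) is unit, so x1 = True.
The clause (¬x5) is unit, so x5 = False.
The clause (¬x4) is unit, so x4 = False.
Now (x4) is unsatisfied and unit — conflict.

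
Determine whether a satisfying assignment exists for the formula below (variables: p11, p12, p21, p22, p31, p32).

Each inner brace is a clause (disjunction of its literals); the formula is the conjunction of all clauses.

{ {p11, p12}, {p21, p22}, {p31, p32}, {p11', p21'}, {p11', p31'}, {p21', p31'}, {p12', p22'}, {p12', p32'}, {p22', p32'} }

Suppose p11 = 1.
The clause (p21') is unit, so p21 = 0.
The clause (p22) is unit, so p22 = 1.
The clause (p31') is unit, so p31 = 0.
The clause (p32) is unit, so p32 = 1.
That conflicts with the unit clause (p32').
Backtrack on p11: now try p11 = 0.
The clause (p12) is unit, so p12 = 1.
The clause (p22') is unit, so p22 = 0.
The clause (p21) is unit, so p21 = 1.
The clause (p31') is unit, so p31 = 0.
The clause (p32) is unit, so p32 = 1.
That conflicts with the unit clause (p32').
Neither p11 = 1 nor p11 = 0 works.
No assignment satisfies every clause.

Unsatisfiable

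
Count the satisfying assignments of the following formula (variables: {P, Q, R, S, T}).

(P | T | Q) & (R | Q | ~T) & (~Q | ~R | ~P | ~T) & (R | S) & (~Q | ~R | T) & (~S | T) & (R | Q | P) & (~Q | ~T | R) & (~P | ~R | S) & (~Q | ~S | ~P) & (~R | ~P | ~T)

There are 2^5 = 32 truth assignments over (P, Q, R, S, T).
Split on S. With S = 1, the clauses containing S are satisfied and ~S drops from the rest; 2 of the 2^4 = 16 assignments to the other variables satisfy what remains.
With S = 0, by the same count on the reduced clause set, 2 assignments work.
Total: 2 + 2 = 4.

4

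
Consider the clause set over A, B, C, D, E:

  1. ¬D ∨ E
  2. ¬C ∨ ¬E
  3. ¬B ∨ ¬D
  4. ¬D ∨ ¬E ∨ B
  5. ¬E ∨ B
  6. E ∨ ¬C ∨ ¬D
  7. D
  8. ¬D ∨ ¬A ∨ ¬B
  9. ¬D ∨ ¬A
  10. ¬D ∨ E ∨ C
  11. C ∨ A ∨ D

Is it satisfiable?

Unsatisfiable

Unit clause (D) forces D = True.
Unit clause (E) forces E = True.
Unit clause (¬C) forces C = False.
Unit clause (¬B) forces B = False.
But (B) is also a unit clause — contradiction.
No assignment satisfies every clause.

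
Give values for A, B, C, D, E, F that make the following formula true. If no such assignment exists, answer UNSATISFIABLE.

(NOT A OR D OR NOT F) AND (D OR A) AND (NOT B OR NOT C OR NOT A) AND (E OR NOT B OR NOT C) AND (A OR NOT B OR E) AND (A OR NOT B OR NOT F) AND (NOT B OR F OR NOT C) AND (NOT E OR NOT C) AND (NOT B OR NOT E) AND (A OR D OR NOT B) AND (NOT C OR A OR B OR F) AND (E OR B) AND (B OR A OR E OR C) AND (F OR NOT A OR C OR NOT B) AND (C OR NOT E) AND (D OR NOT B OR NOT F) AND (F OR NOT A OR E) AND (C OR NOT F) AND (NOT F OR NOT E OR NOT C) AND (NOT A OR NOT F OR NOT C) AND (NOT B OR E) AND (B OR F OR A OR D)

Suppose D = true.
Suppose E = false.
The clause (B) is unit, so B = true.
But (NOT B) is also a unit clause — contradiction.
Backtrack on E: now try E = true.
The clause (NOT C) is unit, so C = false.
But (C) is also a unit clause — contradiction.
Both values of E lead to a conflict.
Backtrack on D: now try D = false.
The clause (A) is unit, so A = true.
The clause (NOT F) is unit, so F = false.
The clause (E) is unit, so E = true.
The clause (NOT C) is unit, so C = false.
But (C) is also a unit clause — contradiction.
Both values of D lead to a conflict.

UNSATISFIABLE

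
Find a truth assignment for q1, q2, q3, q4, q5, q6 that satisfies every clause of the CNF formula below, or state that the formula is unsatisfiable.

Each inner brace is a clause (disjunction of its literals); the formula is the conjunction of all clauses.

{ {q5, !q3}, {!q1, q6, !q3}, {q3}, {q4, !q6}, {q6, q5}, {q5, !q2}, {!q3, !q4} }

From the singleton clause (q3), q3 = true.
From the singleton clause (q5), q5 = true.
From the singleton clause (!q4), q4 = false.
From the singleton clause (!q6), q6 = false.
From the singleton clause (!q1), q1 = false.
No clause remains; q2 is free.

q1: false, q2: false, q3: true, q4: false, q5: true, q6: false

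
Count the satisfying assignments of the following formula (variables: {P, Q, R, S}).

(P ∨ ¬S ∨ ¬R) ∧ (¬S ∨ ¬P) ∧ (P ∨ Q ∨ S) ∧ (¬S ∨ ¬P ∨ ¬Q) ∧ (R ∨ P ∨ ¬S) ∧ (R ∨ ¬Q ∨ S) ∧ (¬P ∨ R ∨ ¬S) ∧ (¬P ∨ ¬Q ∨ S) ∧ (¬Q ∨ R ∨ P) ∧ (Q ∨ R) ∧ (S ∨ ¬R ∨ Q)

There are 2^4 = 16 truth assignments over (P, Q, R, S).
Check each against the 11 clauses (columns in the order P, Q, R, S):
  F F F F  ✗ fails (P ∨ Q ∨ S)
  F F F T  ✗ fails (R ∨ P ∨ ¬S)
  F F T F  ✗ fails (P ∨ Q ∨ S)
  F F T T  ✗ fails (P ∨ ¬S ∨ ¬R)
  F T F F  ✗ fails (R ∨ ¬Q ∨ S)
  F T F T  ✗ fails (R ∨ P ∨ ¬S)
  F T T F  ✓ satisfies all
  F T T T  ✗ fails (P ∨ ¬S ∨ ¬R)
  T F F F  ✗ fails (Q ∨ R)
  T F F T  ✗ fails (¬S ∨ ¬P)
  T F T F  ✗ fails (S ∨ ¬R ∨ Q)
  T F T T  ✗ fails (¬S ∨ ¬P)
  T T F F  ✗ fails (R ∨ ¬Q ∨ S)
  T T F T  ✗ fails (¬S ∨ ¬P)
  T T T F  ✗ fails (¬P ∨ ¬Q ∨ S)
  T T T T  ✗ fails (¬S ∨ ¬P)
1 of the 16 rows is a model.

1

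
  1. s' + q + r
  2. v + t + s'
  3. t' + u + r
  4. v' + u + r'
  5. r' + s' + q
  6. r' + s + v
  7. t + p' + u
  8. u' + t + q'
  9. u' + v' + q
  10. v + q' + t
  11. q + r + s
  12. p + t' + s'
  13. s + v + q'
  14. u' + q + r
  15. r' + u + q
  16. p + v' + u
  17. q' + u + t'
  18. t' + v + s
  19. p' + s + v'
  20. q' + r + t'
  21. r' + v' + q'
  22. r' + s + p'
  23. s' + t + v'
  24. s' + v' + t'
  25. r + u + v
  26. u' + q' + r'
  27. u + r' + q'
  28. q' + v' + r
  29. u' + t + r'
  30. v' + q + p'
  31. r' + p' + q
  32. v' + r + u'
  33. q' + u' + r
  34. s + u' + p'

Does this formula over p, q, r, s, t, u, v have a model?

Unsatisfiable

Try s = 0.
Try r = 0.
(q) alone gives q = 1.
(v) alone gives v = 1.
That conflicts with the unit clause (v').
So r must be the other value — set r = 1.
(v) alone gives v = 1.
(u) alone gives u = 1.
(q) alone gives q = 1.
That conflicts with the unit clause (q').
Both values of r lead to a conflict.
So s must be the other value — set s = 1.
Try q = 1.
Try v = 1.
(r') alone gives r = 0.
That conflicts with the unit clause (r).
So v must be the other value — set v = 0.
(t) alone gives t = 1.
(p) alone gives p = 1.
(u) alone gives u = 1.
(r) alone gives r = 1.
That conflicts with the unit clause (r').
Both values of v lead to a conflict.
So q must be the other value — set q = 0.
(r) alone gives r = 1.
That conflicts with the unit clause (r').
Both values of q lead to a conflict.
Both values of s lead to a conflict.
No assignment satisfies every clause.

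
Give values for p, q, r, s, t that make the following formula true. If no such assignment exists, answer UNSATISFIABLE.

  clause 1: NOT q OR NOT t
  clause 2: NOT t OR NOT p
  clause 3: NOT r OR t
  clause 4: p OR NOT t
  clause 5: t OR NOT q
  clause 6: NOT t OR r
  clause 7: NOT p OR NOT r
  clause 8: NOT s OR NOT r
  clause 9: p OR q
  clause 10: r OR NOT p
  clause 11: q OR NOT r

Case q = false:
From the singleton clause (p), p = true.
From the singleton clause (NOT t), t = false.
From the singleton clause (NOT r), r = false.
Now (r) is unsatisfied and unit — conflict.
Backtrack on q: now try q = true.
From the singleton clause (NOT t), t = false.
Now (t) is unsatisfied and unit — conflict.
Either choice for q ends in contradiction.

UNSATISFIABLE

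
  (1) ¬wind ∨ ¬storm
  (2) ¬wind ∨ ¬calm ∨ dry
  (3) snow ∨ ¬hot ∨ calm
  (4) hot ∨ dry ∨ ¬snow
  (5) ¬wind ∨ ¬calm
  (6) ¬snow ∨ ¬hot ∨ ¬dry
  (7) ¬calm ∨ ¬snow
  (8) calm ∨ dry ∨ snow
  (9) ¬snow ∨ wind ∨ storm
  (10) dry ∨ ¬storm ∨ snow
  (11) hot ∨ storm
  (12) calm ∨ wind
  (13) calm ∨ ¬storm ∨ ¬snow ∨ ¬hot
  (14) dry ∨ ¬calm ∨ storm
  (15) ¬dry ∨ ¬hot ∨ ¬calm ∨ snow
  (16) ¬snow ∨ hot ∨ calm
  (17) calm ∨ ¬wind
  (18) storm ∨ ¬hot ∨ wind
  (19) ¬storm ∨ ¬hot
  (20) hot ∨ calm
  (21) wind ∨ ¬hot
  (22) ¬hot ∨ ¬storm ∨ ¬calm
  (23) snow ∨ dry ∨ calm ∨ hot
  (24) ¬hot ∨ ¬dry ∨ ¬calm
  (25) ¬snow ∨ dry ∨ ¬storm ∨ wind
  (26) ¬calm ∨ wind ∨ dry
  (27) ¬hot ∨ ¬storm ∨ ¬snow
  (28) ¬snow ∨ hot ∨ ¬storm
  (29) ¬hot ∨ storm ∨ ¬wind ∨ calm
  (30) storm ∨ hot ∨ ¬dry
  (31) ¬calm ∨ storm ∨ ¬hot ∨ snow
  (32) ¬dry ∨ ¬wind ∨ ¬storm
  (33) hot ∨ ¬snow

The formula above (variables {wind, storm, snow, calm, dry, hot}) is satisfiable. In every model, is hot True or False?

False

Suppose hot = True.
(¬storm) alone gives storm = False.
(wind) alone gives wind = True.
(¬calm) alone gives calm = False.
That conflicts with the unit clause (calm).
So every satisfying assignment has hot = False.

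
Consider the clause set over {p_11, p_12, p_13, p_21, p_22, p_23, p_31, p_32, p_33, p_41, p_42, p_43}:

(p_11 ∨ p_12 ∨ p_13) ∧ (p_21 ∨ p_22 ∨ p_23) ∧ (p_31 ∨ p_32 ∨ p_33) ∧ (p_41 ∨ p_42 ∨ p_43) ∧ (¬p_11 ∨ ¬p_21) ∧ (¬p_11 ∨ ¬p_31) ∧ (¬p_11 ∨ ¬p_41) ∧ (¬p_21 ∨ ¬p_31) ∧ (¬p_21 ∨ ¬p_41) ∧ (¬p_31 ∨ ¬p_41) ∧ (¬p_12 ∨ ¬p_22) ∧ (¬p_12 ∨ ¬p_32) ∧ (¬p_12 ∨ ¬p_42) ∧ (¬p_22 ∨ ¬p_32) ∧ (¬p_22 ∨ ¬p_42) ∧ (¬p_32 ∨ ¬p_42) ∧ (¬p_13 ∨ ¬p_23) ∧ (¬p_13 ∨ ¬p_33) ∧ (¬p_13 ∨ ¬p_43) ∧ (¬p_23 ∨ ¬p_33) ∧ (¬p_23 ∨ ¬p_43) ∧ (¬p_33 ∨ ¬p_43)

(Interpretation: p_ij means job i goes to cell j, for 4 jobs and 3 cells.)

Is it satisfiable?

Unsatisfiable

Branch on p_11: set p_11 = False.
Branch on p_12: set p_12 = True.
(¬p_22) alone gives p_22 = False.
(¬p_32) alone gives p_32 = False.
(¬p_42) alone gives p_42 = False.
Branch on p_21: set p_21 = True.
(¬p_31) alone gives p_31 = False.
(p_33) alone gives p_33 = True.
(¬p_41) alone gives p_41 = False.
(p_43) alone gives p_43 = True.
Now (¬p_43) is unsatisfied and unit — conflict.
Undo p_21 and try p_21 = False.
(p_23) alone gives p_23 = True.
(¬p_13) alone gives p_13 = False.
(¬p_33) alone gives p_33 = False.
(p_31) alone gives p_31 = True.
(¬p_41) alone gives p_41 = False.
(p_43) alone gives p_43 = True.
Now (¬p_43) is unsatisfied and unit — conflict.
Both values of p_21 lead to a conflict.
Undo p_12 and try p_12 = False.
(p_13) alone gives p_13 = True.
(¬p_23) alone gives p_23 = False.
(¬p_33) alone gives p_33 = False.
(¬p_43) alone gives p_43 = False.
Branch on p_21: set p_21 = True.
(¬p_31) alone gives p_31 = False.
(p_32) alone gives p_32 = True.
(¬p_41) alone gives p_41 = False.
(p_42) alone gives p_42 = True.
Now (¬p_42) is unsatisfied and unit — conflict.
Undo p_21 and try p_21 = False.
(p_22) alone gives p_22 = True.
(¬p_32) alone gives p_32 = False.
(p_31) alone gives p_31 = True.
(¬p_41) alone gives p_41 = False.
(p_42) alone gives p_42 = True.
Now (¬p_42) is unsatisfied and unit — conflict.
Both values of p_21 lead to a conflict.
Both values of p_12 lead to a conflict.
Undo p_11 and try p_11 = True.
(¬p_21) alone gives p_21 = False.
(¬p_31) alone gives p_31 = False.
(¬p_41) alone gives p_41 = False.
Branch on p_22: set p_22 = True.
(¬p_12) alone gives p_12 = False.
(¬p_32) alone gives p_32 = False.
(p_33) alone gives p_33 = True.
(¬p_42) alone gives p_42 = False.
(p_43) alone gives p_43 = True.
Now (¬p_43) is unsatisfied and unit — conflict.
Undo p_22 and try p_22 = False.
(p_23) alone gives p_23 = True.
(¬p_13) alone gives p_13 = False.
(¬p_33) alone gives p_33 = False.
(p_32) alone gives p_32 = True.
(¬p_12) alone gives p_12 = False.
(¬p_42) alone gives p_42 = False.
(p_43) alone gives p_43 = True.
Now (¬p_43) is unsatisfied and unit — conflict.
Both values of p_22 lead to a conflict.
Both values of p_11 lead to a conflict.
No assignment satisfies every clause.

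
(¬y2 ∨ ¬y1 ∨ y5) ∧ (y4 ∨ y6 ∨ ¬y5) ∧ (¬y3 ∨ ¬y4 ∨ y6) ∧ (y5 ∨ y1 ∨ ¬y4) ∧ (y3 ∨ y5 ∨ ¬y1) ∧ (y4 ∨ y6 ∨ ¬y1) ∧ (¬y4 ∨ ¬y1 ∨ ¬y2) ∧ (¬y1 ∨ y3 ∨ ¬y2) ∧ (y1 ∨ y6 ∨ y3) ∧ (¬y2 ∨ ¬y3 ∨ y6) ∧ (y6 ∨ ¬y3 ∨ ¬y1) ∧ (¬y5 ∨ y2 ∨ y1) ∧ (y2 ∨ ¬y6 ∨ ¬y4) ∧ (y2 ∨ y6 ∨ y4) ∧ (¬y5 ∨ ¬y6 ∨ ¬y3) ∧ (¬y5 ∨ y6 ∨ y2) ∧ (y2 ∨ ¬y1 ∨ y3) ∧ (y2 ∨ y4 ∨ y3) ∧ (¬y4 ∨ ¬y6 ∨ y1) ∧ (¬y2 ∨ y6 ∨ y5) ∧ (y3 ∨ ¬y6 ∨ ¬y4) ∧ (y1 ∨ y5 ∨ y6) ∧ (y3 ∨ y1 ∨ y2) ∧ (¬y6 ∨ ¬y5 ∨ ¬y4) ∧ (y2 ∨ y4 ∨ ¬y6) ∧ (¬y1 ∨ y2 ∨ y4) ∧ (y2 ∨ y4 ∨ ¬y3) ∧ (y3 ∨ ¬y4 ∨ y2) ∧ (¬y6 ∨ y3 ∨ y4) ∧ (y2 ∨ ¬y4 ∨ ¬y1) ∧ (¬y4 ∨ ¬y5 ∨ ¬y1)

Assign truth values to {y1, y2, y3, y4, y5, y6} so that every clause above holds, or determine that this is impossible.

Suppose y2 = True.
Suppose y1 = False.
Suppose y5 = False.
The clause (¬y4) is unit, so y4 = False.
The clause (y6) is unit, so y6 = True.
The clause (y3) is unit, so y3 = True.
Every clause now holds.

y1 ↦ False,  y2 ↦ True,  y3 ↦ True,  y4 ↦ False,  y5 ↦ False,  y6 ↦ True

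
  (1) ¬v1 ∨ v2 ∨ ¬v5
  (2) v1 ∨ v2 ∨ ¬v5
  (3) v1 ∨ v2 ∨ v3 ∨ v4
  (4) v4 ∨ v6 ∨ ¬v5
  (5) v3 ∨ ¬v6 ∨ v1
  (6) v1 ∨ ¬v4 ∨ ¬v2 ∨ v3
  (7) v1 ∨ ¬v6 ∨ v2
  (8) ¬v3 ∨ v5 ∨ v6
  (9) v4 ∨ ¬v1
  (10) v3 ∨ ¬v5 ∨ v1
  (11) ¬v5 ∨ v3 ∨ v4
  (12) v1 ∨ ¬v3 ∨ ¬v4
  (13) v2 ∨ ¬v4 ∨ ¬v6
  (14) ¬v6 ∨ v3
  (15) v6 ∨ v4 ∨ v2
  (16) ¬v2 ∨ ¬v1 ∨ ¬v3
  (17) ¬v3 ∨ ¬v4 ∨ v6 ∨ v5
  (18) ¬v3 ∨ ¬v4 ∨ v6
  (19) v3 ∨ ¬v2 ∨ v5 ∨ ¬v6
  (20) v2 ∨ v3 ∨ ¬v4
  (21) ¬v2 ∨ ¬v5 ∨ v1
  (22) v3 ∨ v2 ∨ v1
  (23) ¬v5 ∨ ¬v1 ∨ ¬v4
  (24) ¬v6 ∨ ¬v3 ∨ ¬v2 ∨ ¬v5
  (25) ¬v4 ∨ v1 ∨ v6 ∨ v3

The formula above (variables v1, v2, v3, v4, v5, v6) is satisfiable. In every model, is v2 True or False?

Suppose v2 = False.
Try v1 = False.
Unit clause (¬v5) forces v5 = False.
Unit clause (¬v6) forces v6 = False.
Unit clause (¬v3) forces v3 = False.
But (v3) is also a unit clause — contradiction.
Undo v1 and try v1 = True.
Unit clause (¬v5) forces v5 = False.
Unit clause (v4) forces v4 = True.
Unit clause (¬v6) forces v6 = False.
Unit clause (¬v3) forces v3 = False.
But (v3) is also a unit clause — contradiction.
Either choice for v1 ends in contradiction.
So every satisfying assignment has v2 = True.

True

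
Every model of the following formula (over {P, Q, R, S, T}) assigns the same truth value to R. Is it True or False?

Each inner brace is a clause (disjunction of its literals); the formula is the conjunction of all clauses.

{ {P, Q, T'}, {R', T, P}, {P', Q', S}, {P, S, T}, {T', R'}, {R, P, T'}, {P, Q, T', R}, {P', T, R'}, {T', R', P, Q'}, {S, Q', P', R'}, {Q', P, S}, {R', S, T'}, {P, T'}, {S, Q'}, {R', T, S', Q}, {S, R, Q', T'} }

Suppose R = 1.
Unit clause (T') forces T = 0.
Unit clause (P) forces P = 1.
That conflicts with the unit clause (P').
So every satisfying assignment has R = False.

False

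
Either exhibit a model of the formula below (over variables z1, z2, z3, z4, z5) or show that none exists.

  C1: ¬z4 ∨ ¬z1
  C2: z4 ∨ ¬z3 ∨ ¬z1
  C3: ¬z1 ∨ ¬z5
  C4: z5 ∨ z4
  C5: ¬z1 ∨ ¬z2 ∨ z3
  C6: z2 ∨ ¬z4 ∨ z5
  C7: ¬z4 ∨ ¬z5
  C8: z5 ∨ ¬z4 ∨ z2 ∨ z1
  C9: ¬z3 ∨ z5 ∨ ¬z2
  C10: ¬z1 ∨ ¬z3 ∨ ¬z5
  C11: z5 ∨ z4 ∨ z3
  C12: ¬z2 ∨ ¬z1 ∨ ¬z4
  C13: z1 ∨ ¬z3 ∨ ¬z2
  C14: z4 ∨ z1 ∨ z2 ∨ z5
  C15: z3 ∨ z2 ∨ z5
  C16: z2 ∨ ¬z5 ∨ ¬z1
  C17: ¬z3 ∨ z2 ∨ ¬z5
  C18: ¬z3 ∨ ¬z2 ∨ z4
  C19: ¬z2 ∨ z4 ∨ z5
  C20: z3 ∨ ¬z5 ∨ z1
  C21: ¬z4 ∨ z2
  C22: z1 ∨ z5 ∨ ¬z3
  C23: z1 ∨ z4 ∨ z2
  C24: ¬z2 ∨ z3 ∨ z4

Suppose z4 = True.
(¬z1) alone gives z1 = False.
(¬z5) alone gives z5 = False.
(z2) alone gives z2 = True.
(¬z3) alone gives z3 = False.
This assignment satisfies each clause.

z1 ↦ False, z2 ↦ True, z3 ↦ False, z4 ↦ True, z5 ↦ False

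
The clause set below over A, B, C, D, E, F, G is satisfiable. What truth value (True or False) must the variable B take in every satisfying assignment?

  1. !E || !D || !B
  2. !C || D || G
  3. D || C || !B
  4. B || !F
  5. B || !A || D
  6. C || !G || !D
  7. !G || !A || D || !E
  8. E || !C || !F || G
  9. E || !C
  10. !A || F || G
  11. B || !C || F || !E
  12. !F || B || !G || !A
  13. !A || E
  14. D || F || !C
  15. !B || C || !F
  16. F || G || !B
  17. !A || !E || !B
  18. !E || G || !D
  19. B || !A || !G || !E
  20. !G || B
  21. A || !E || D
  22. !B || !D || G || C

Suppose B = true.
Branch on E: set E = false.
Unit clause (!C) forces C = false.
Unit clause (D) forces D = true.
Unit clause (!G) forces G = false.
Now (G) is unsatisfied and unit — conflict.
Undo E and try E = true.
Unit clause (!D) forces D = false.
Unit clause (C) forces C = true.
Unit clause (G) forces G = true.
Unit clause (!A) forces A = false.
Now (A) is unsatisfied and unit — conflict.
Neither E = true nor E = false works.
So every satisfying assignment has B = False.

False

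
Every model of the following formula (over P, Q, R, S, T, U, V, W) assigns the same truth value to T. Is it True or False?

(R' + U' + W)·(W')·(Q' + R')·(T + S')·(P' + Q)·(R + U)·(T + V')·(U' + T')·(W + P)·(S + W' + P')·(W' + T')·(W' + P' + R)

Suppose T = 1.
The clause (W') is unit, so W = 0.
The clause (U') is unit, so U = 0.
The clause (R) is unit, so R = 1.
The clause (Q') is unit, so Q = 0.
The clause (P') is unit, so P = 0.
That conflicts with the unit clause (P).
So every satisfying assignment has T = False.

False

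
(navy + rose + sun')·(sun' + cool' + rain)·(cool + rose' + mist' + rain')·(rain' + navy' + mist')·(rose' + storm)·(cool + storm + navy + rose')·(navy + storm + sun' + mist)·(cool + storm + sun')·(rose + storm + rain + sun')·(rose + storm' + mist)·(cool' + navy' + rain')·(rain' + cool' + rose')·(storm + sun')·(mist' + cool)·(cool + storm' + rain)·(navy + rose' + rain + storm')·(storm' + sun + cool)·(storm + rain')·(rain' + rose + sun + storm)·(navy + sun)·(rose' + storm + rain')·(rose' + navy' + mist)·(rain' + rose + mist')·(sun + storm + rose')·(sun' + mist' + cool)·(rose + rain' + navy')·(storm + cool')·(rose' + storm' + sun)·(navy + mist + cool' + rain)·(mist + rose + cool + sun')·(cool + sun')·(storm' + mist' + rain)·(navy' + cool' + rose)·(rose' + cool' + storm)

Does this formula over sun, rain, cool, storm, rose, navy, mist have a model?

Branch on rose: set rose = 0.
Branch on navy: set navy = 1.
From the singleton clause (rain'), rain = 0.
From the singleton clause (cool'), cool = 0.
From the singleton clause (mist'), mist = 0.
From the singleton clause (storm'), storm = 0.
From the singleton clause (sun'), sun = 0.
All clauses are satisfied.
A satisfying assignment: sun: 0, rain: 0, cool: 0, storm: 0, rose: 0, navy: 1, mist: 0.

Satisfiable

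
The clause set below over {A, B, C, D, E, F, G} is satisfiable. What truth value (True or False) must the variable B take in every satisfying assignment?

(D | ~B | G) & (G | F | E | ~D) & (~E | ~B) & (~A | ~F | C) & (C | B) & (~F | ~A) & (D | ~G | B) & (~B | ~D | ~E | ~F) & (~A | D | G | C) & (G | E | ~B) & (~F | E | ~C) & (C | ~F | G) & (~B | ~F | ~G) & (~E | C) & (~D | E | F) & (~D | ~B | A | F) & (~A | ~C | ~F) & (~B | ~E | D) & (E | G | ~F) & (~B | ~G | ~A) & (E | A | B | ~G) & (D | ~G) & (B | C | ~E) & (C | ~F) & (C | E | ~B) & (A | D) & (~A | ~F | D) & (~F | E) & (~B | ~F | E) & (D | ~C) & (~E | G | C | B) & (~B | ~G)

False

Suppose B = 1.
The clause (~E) is unit, so E = 0.
The clause (G) is unit, so G = 1.
But (~G) is also a unit clause — contradiction.
So every satisfying assignment has B = False.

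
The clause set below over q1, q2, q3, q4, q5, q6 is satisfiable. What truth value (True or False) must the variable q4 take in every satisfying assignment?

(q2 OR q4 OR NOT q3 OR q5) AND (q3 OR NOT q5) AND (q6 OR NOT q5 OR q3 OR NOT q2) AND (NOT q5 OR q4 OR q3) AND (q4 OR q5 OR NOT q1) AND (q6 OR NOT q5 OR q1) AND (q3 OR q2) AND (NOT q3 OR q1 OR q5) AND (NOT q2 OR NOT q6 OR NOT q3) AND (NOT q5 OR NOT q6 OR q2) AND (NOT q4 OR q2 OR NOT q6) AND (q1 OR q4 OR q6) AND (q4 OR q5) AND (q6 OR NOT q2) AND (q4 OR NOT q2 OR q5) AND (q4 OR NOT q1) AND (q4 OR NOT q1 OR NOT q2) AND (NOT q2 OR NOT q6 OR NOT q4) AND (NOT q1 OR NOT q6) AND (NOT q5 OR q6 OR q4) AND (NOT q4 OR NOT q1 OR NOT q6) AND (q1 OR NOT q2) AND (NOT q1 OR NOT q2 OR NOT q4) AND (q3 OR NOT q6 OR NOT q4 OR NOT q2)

Suppose q4 = false.
From the singleton clause (q5), q5 = true.
From the singleton clause (q3), q3 = true.
From the singleton clause (NOT q1), q1 = false.
From the singleton clause (q6), q6 = true.
From the singleton clause (NOT q2), q2 = false.
That conflicts with the unit clause (q2).
So every satisfying assignment has q4 = True.

True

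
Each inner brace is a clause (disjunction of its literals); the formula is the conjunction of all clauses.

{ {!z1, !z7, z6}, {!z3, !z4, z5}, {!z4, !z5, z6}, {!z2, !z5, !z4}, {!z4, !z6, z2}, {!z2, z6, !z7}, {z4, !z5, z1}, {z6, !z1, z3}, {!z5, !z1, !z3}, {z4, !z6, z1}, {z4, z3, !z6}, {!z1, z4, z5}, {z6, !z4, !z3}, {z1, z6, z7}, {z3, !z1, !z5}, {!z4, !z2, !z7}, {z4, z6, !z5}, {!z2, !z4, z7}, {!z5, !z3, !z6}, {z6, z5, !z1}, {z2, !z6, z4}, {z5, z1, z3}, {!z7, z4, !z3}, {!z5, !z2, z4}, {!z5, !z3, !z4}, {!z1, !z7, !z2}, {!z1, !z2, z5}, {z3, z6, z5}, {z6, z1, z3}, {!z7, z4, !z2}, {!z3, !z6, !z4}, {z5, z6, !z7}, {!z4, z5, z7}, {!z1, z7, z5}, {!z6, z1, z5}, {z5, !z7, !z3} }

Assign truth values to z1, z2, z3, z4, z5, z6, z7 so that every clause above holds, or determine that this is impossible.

UNSATISFIABLE

Case z1 = false:
Case z4 = true:
Case z3 = false:
(z5) alone gives z5 = true.
(z6) alone gives z6 = true.
(!z2) alone gives z2 = false.
Now (z2) is unsatisfied and unit — conflict.
Backtrack on z3: now try z3 = true.
(z5) alone gives z5 = true.
Now (!z5) is unsatisfied and unit — conflict.
Neither z3 = true nor z3 = false works.
Backtrack on z4: now try z4 = false.
(!z5) alone gives z5 = false.
(!z6) alone gives z6 = false.
(z7) alone gives z7 = true.
Now (!z7) is unsatisfied and unit — conflict.
Neither z4 = true nor z4 = false works.
Backtrack on z1: now try z1 = true.
Case z7 = false:
(z5) alone gives z5 = true.
(!z3) alone gives z3 = false.
Now (z3) is unsatisfied and unit — conflict.
Backtrack on z7: now try z7 = true.
(z6) alone gives z6 = true.
(!z2) alone gives z2 = false.
(!z4) alone gives z4 = false.
Now (z4) is unsatisfied and unit — conflict.
Neither z7 = true nor z7 = false works.
Neither z1 = true nor z1 = false works.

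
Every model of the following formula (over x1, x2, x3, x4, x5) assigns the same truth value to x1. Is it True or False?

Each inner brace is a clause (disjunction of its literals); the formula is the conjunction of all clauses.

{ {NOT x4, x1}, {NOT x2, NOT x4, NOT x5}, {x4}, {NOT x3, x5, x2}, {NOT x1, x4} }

Suppose x1 = false.
(NOT x4) alone gives x4 = false.
That conflicts with the unit clause (x4).
So every satisfying assignment has x1 = True.

True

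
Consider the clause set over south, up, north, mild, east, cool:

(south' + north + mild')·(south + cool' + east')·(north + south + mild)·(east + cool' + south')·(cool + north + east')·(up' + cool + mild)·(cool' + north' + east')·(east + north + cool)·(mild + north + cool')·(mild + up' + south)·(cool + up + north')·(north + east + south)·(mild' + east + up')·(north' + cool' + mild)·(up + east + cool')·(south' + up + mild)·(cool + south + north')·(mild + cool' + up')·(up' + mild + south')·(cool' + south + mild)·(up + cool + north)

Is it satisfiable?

Yes, satisfiable

Branch on south: set south = 1.
Branch on north: set north = 1.
Branch on east: set east = 1.
The clause (cool') is unit, so cool = 0.
The clause (up) is unit, so up = 1.
The clause (mild) is unit, so mild = 1.
All clauses are satisfied.
A satisfying assignment: south: 1; up: 1; north: 1; mild: 1; east: 1; cool: 0.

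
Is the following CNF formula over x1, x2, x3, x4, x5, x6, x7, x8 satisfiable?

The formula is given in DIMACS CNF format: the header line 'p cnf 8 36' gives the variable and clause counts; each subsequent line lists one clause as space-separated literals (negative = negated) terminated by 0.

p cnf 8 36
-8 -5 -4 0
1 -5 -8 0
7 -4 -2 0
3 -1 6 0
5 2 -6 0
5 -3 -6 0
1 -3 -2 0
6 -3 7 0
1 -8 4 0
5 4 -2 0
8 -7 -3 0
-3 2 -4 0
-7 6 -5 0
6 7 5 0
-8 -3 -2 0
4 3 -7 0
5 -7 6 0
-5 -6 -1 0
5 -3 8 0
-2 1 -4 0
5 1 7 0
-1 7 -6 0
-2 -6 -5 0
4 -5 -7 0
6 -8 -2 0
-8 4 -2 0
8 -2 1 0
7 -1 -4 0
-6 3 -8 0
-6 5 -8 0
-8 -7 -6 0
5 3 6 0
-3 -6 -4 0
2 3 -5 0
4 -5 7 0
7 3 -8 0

Yes

Case x8 = False:
Case x7 = True:
Unit clause (¬x3) forces x3 = False.
Unit clause (x4) forces x4 = True.
Case x1 = True:
Unit clause (x6) forces x6 = True.
Unit clause (¬x5) forces x5 = False.
Unit clause (x2) forces x2 = True.
This assignment satisfies each clause.
A satisfying assignment: x1=True,  x2=True,  x3=False,  x4=True,  x5=False,  x6=True,  x7=True,  x8=False.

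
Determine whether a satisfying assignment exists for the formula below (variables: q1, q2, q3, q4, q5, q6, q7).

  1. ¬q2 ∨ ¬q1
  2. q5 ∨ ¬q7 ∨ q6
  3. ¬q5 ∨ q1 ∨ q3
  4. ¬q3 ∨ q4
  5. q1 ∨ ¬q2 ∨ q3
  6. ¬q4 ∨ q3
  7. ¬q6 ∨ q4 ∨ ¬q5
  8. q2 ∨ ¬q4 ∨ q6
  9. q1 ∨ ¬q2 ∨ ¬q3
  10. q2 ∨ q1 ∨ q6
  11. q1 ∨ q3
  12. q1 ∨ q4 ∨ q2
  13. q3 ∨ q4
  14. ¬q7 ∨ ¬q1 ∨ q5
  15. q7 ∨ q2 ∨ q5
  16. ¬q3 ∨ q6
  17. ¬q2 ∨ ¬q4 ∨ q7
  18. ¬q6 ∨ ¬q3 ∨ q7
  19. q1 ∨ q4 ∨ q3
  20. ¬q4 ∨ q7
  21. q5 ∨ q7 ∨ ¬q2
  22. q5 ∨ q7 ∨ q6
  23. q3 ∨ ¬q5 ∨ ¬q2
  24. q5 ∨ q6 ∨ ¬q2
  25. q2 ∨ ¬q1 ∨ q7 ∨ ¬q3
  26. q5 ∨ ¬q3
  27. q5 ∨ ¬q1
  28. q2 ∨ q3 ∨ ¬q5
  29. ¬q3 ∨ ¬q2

Yes, satisfiable

Branch on q2: set q2 = False.
Branch on q3: set q3 = True.
(q4) alone gives q4 = True.
(q6) alone gives q6 = True.
(q7) alone gives q7 = True.
(q5) alone gives q5 = True.
Every clause is now satisfied; q1 is unconstrained.
A satisfying assignment: q1: True,  q2: False,  q3: True,  q4: True,  q5: True,  q6: True,  q7: True.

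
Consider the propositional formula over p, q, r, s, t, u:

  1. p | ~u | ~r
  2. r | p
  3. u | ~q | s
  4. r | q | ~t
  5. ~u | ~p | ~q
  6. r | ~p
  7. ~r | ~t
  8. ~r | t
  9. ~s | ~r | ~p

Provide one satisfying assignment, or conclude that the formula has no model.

UNSATISFIABLE

Try r = 1.
From the singleton clause (~t), t = 0.
But (t) is also a unit clause — contradiction.
So r must be the other value — set r = 0.
From the singleton clause (p), p = 1.
But (~p) is also a unit clause — contradiction.
Neither r = 1 nor r = 0 works.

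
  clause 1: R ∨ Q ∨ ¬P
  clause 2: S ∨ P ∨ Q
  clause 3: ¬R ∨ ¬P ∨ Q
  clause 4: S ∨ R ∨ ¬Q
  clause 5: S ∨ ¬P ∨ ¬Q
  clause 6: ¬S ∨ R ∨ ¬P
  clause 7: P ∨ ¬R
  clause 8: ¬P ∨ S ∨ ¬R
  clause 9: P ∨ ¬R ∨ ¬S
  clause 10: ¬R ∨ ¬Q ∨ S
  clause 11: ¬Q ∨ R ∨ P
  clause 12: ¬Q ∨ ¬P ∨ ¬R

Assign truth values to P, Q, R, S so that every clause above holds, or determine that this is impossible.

P=False; Q=False; R=False; S=True

Try P = False.
(¬R) alone gives R = False.
(¬Q) alone gives Q = False.
(S) alone gives S = True.
This assignment satisfies each clause.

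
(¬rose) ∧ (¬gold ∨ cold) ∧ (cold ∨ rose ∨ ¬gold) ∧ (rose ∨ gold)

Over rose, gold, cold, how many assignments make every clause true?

1

There are 2^3 = 8 truth assignments over (rose, gold, cold).
Check each against the 4 clauses (columns in the order rose, gold, cold):
  F F F  ✗ fails (rose ∨ gold)
  F F T  ✗ fails (rose ∨ gold)
  F T F  ✗ fails (¬gold ∨ cold)
  F T T  ✓ satisfies all
  T F F  ✗ fails (¬rose)
  T F T  ✗ fails (¬rose)
  T T F  ✗ fails (¬rose)
  T T T  ✗ fails (¬rose)
1 of the 8 rows is a model.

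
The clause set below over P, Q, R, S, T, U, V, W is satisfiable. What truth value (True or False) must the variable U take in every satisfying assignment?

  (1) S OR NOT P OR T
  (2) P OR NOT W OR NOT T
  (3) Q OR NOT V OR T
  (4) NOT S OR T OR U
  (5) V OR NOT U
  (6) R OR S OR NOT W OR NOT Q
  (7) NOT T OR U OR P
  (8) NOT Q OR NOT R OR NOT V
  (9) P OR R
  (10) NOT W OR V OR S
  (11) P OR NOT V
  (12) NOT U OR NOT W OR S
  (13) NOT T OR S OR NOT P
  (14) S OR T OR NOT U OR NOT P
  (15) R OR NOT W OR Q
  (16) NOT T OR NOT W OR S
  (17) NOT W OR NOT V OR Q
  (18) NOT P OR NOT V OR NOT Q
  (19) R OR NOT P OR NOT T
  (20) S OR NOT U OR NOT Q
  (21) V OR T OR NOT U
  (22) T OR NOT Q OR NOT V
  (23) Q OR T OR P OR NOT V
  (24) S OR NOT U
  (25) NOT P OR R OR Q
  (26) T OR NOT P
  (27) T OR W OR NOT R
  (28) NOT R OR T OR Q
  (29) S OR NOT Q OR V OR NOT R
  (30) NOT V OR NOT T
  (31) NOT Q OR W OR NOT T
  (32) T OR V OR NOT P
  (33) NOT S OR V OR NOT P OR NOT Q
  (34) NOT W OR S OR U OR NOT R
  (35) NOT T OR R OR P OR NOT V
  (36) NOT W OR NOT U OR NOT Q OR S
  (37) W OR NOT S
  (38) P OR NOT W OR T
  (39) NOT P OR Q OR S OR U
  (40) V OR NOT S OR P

False

Suppose U = true.
(V) alone gives V = true.
(P) alone gives P = true.
(NOT Q) alone gives Q = false.
(T) alone gives T = true.
Now (NOT T) is unsatisfied and unit — conflict.
So every satisfying assignment has U = False.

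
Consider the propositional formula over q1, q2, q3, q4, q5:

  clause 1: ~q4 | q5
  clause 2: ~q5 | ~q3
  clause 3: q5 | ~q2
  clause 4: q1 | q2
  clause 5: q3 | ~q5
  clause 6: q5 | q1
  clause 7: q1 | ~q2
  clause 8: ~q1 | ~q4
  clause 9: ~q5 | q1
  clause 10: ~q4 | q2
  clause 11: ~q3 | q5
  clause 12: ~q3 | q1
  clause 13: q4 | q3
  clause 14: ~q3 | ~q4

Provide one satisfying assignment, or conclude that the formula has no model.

UNSATISFIABLE

Branch on q4: set q4 = 0.
(q3) alone gives q3 = 1.
(~q5) alone gives q5 = 0.
That conflicts with the unit clause (q5).
Backtrack on q4: now try q4 = 1.
(q5) alone gives q5 = 1.
(~q3) alone gives q3 = 0.
That conflicts with the unit clause (q3).
Neither q4 = 1 nor q4 = 0 works.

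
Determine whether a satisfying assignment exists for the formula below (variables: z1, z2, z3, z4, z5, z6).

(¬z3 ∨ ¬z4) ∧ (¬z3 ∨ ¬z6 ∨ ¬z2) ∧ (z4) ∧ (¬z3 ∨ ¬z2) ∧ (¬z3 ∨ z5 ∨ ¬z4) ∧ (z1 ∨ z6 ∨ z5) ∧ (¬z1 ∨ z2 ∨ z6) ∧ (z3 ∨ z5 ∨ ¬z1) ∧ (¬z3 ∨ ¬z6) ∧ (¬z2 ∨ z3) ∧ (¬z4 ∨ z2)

No, unsatisfiable

From the singleton clause (z4), z4 = True.
From the singleton clause (¬z3), z3 = False.
From the singleton clause (¬z2), z2 = False.
Now (z2) is unsatisfied and unit — conflict.
No assignment satisfies every clause.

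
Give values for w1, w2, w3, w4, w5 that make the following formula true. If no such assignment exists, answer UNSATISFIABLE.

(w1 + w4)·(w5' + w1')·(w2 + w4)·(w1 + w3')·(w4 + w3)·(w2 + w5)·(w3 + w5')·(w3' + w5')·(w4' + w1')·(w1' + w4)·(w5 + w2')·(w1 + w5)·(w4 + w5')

Suppose w1 = 1.
From the singleton clause (w5'), w5 = 0.
From the singleton clause (w2), w2 = 1.
But (w2') is also a unit clause — contradiction.
So w1 must be the other value — set w1 = 0.
From the singleton clause (w4), w4 = 1.
From the singleton clause (w3'), w3 = 0.
From the singleton clause (w5'), w5 = 0.
But (w5) is also a unit clause — contradiction.
Neither w1 = 1 nor w1 = 0 works.

UNSATISFIABLE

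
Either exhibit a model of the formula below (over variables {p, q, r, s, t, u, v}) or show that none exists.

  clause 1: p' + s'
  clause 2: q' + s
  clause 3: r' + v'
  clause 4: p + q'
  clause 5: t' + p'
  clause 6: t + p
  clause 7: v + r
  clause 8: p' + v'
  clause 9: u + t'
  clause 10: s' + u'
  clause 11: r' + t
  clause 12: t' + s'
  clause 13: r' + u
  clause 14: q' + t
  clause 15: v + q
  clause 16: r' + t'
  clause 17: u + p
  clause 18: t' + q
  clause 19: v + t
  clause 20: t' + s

Try p = 0.
The clause (q') is unit, so q = 0.
The clause (t) is unit, so t = 1.
That conflicts with the unit clause (t').
Undo p and try p = 1.
The clause (s') is unit, so s = 0.
The clause (q') is unit, so q = 0.
The clause (t') is unit, so t = 0.
The clause (v') is unit, so v = 0.
That conflicts with the unit clause (v).
Both values of p lead to a conflict.

UNSATISFIABLE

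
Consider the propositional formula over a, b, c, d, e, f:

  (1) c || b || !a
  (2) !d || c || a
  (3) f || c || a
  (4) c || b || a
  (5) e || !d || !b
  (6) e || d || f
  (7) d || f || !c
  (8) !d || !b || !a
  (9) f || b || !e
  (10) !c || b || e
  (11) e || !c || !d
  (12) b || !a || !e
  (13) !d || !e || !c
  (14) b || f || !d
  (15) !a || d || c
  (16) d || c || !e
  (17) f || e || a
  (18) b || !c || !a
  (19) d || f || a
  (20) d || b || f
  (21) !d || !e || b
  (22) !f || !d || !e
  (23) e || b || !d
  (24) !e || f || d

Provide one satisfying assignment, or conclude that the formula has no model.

Case c = true:
Case d = false:
From the singleton clause (f), f = true.
Case b = true:
Every clause is now satisfied; a, e are unconstrained.

a: false, b: true, c: true, d: false, e: false, f: true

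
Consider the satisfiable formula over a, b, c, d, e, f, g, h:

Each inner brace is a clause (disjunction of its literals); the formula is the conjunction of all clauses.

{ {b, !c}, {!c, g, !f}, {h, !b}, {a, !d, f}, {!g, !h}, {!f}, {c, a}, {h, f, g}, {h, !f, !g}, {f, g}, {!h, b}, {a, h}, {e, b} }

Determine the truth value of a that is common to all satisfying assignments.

True

Suppose a = false.
(!f) alone gives f = false.
(!d) alone gives d = false.
(c) alone gives c = true.
(b) alone gives b = true.
(h) alone gives h = true.
(!g) alone gives g = false.
But (g) is also a unit clause — contradiction.
So every satisfying assignment has a = True.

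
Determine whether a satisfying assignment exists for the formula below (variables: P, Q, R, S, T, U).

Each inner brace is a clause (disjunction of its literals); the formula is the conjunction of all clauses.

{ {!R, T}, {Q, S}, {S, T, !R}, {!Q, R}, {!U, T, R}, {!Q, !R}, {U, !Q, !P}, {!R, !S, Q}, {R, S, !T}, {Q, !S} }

No

Case R = false:
Unit clause (!Q) forces Q = false.
Unit clause (S) forces S = true.
Now (!S) is unsatisfied and unit — conflict.
Backtrack on R: now try R = true.
Unit clause (T) forces T = true.
Unit clause (!Q) forces Q = false.
Unit clause (S) forces S = true.
Now (!S) is unsatisfied and unit — conflict.
Neither R = true nor R = false works.
No assignment satisfies every clause.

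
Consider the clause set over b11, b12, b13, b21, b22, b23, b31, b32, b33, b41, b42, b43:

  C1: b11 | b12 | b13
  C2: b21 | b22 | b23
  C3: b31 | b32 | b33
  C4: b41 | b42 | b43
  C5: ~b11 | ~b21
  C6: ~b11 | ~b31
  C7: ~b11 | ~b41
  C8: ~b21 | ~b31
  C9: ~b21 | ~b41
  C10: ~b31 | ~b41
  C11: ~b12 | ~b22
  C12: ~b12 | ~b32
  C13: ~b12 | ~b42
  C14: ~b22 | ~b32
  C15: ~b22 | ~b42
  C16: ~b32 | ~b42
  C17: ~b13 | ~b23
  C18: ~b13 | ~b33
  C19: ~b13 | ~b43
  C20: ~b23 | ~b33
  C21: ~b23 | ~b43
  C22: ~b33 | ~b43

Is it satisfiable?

Unsatisfiable

Try b11 = 0.
Try b12 = 1.
Unit clause (~b22) forces b22 = 0.
Unit clause (~b32) forces b32 = 0.
Unit clause (~b42) forces b42 = 0.
Try b21 = 1.
Unit clause (~b31) forces b31 = 0.
Unit clause (b33) forces b33 = 1.
Unit clause (~b41) forces b41 = 0.
Unit clause (b43) forces b43 = 1.
But (~b43) is also a unit clause — contradiction.
So b21 must be the other value — set b21 = 0.
Unit clause (b23) forces b23 = 1.
Unit clause (~b13) forces b13 = 0.
Unit clause (~b33) forces b33 = 0.
Unit clause (b31) forces b31 = 1.
Unit clause (~b41) forces b41 = 0.
Unit clause (b43) forces b43 = 1.
But (~b43) is also a unit clause — contradiction.
Neither b21 = 1 nor b21 = 0 works.
So b12 must be the other value — set b12 = 0.
Unit clause (b13) forces b13 = 1.
Unit clause (~b23) forces b23 = 0.
Unit clause (~b33) forces b33 = 0.
Unit clause (~b43) forces b43 = 0.
Try b21 = 1.
Unit clause (~b31) forces b31 = 0.
Unit clause (b32) forces b32 = 1.
Unit clause (~b41) forces b41 = 0.
Unit clause (b42) forces b42 = 1.
But (~b42) is also a unit clause — contradiction.
So b21 must be the other value — set b21 = 0.
Unit clause (b22) forces b22 = 1.
Unit clause (~b32) forces b32 = 0.
Unit clause (b31) forces b31 = 1.
Unit clause (~b41) forces b41 = 0.
Unit clause (b42) forces b42 = 1.
But (~b42) is also a unit clause — contradiction.
Neither b21 = 1 nor b21 = 0 works.
Neither b12 = 1 nor b12 = 0 works.
So b11 must be the other value — set b11 = 1.
Unit clause (~b21) forces b21 = 0.
Unit clause (~b31) forces b31 = 0.
Unit clause (~b41) forces b41 = 0.
Try b22 = 1.
Unit clause (~b12) forces b12 = 0.
Unit clause (~b32) forces b32 = 0.
Unit clause (b33) forces b33 = 1.
Unit clause (~b42) forces b42 = 0.
Unit clause (b43) forces b43 = 1.
But (~b43) is also a unit clause — contradiction.
So b22 must be the other value — set b22 = 0.
Unit clause (b23) forces b23 = 1.
Unit clause (~b13) forces b13 = 0.
Unit clause (~b33) forces b33 = 0.
Unit clause (b32) forces b32 = 1.
Unit clause (~b12) forces b12 = 0.
Unit clause (~b42) forces b42 = 0.
Unit clause (b43) forces b43 = 1.
But (~b43) is also a unit clause — contradiction.
Neither b22 = 1 nor b22 = 0 works.
Neither b11 = 1 nor b11 = 0 works.
No assignment satisfies every clause.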